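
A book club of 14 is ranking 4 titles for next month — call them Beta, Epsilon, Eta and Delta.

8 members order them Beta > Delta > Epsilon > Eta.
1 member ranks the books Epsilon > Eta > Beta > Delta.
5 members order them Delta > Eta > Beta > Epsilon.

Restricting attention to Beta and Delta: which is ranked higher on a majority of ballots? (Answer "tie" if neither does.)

Beta

Ballots ranking Beta above Delta: 8 + 1 = 9.
Ballots ranking Delta above Beta: 14 − 9 = 5.
Beta wins the head-to-head 9–5.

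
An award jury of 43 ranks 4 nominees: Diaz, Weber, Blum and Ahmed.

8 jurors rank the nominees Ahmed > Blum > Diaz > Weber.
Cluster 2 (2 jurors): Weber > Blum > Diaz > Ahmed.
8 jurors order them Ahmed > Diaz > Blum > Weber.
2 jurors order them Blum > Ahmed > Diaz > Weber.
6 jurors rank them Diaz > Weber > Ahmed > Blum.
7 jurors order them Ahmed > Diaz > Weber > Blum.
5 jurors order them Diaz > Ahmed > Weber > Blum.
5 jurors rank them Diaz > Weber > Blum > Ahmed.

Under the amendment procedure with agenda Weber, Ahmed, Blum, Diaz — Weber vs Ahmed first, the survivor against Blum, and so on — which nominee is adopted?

Ahmed

Round 1: Weber vs Ahmed — 13–30, Ahmed advances.
Round 2: Ahmed vs Blum — 34–9, Ahmed advances.
Round 3: Ahmed vs Diaz — 25–18, Ahmed advances.
The agenda winner is Ahmed.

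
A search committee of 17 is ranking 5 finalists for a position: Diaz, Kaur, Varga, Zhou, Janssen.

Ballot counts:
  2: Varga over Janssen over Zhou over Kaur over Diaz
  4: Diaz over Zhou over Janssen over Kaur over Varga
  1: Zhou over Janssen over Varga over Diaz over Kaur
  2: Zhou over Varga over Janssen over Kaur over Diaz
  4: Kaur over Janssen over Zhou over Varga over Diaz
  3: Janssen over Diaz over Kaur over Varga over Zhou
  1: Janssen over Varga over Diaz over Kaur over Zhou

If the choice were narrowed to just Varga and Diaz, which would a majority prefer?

Ballots ranking Varga above Diaz: 2 + 1 + 2 + 4 + 1 = 10.
Ballots ranking Diaz above Varga: 17 − 10 = 7.
Varga wins the head-to-head 10–7.

Varga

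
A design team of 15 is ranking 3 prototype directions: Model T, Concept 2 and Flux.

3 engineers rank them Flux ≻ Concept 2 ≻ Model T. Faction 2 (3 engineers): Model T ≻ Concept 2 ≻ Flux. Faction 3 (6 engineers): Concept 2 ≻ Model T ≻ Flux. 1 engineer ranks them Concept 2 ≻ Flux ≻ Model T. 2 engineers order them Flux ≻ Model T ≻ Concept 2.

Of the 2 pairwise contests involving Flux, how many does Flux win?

0

Flux against each rival (15 engineers):
Flux vs Model T: Flux is ranked higher on 3+1+2 = 6 ballots, Model T on 9. Model T wins 9–6.
Flux vs Concept 2: Flux is ranked higher on 3+2 = 5 ballots, Concept 2 on 10. Concept 2 wins 10–5.
Flux beats no one; loses to Model T, Concept 2 — 0 pairwise wins.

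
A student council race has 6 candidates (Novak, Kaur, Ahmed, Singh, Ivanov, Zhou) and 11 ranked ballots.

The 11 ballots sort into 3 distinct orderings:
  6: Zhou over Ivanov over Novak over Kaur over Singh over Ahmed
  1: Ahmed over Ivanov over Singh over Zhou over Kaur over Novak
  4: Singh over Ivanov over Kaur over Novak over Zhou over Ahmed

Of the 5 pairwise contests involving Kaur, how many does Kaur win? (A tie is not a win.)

2

Kaur against each rival (11 voters):
Kaur vs Novak: Kaur is ranked higher on 1+4 = 5 ballots, Novak on 6. Novak wins 6–5.
Kaur–Ahmed: Kaur 10–1.
Kaur vs Singh: Kaur, 6–5.
Kaur vs Ivanov: 0 to 11, Ivanov.
Kaur vs Zhou: 4 to 7, Zhou.
Kaur beats Ahmed, Singh; loses to Novak, Ivanov, Zhou — 2 pairwise wins.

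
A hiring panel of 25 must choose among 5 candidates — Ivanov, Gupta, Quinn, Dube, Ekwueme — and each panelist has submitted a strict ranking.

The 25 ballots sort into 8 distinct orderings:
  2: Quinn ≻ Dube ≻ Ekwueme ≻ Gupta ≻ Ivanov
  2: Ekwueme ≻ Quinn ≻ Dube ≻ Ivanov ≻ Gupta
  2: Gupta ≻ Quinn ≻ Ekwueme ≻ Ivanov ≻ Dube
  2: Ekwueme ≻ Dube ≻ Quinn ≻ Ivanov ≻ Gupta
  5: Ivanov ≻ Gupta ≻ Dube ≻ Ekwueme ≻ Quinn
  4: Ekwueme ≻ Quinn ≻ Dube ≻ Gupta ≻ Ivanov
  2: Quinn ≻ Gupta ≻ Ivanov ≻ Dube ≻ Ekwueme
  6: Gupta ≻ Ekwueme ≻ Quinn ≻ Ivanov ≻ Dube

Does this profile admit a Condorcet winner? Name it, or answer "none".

Head-to-head results (25 committee members):
Ivanov–Gupta: Gupta 16–9.
Ivanov vs Quinn: Quinn wins 20–5.
Ivanov–Dube: Ivanov 15–10.
Ivanov vs Ekwueme: Ekwueme, 18–7.
Gupta vs Quinn: Gupta wins 13–12.
Gupta vs Dube: 2+5+2+6 = 15 for Gupta, 10 for Dube — Gupta by 15–10.
Gupta vs Ekwueme: Gupta is ranked higher on 2+5+2+6 = 15 ballots, Ekwueme on 10. Gupta wins 15–10.
Quinn vs Dube: Quinn, 18–7.
Quinn vs Ekwueme: 2+2+2 = 6 for Quinn, 19 for Ekwueme — Ekwueme by 19–6.
Dube vs Ekwueme: Dube preferred on 2+5+2 = 9 ballots; Ekwueme wins 16–9.
Only Gupta has no losses; Gupta is the Condorcet winner.

Gupta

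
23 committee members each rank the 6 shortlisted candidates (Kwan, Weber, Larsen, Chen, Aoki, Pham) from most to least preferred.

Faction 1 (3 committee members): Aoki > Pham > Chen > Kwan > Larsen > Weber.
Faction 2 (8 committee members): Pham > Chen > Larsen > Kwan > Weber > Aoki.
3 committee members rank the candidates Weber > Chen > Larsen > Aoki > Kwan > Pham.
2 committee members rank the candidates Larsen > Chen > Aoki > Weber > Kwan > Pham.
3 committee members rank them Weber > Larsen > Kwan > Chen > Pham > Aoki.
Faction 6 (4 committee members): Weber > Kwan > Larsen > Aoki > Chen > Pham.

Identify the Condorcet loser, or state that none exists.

Pairwise majorities:
Kwan vs Weber: Weber wins 12–11.
Kwan vs Larsen: Kwan is ranked higher on 3+4 = 7 ballots, Larsen on 16. Larsen wins 16–7.
Kwan vs Chen: Kwan is ranked higher on 3+4 = 7 ballots, Chen on 16. Chen wins 16–7.
Kwan vs Aoki: Kwan wins 15–8.
Kwan vs Pham: Kwan is ranked higher on 3+2+3+4 = 12 ballots, Pham on 11. Kwan wins 12–11.
Weber–Larsen: Larsen 13–10.
Weber vs Chen: 10 to 13, Chen.
Weber vs Aoki: 18 to 5, Weber.
Weber vs Pham: 3+2+3+4 = 12 for Weber, 11 for Pham — Weber by 12–11.
Larsen vs Chen: Larsen is ranked higher on 2+3+4 = 9 ballots, Chen on 14. Chen wins 14–9.
Larsen vs Aoki: 8+3+2+3+4 = 20 for Larsen, 3 for Aoki — Larsen by 20–3.
Larsen–Pham: Larsen 12–11.
Chen–Aoki: Chen 16–7.
Chen vs Pham: 12 to 11, Chen.
Aoki–Pham: Aoki 12–11.
Pham is beaten in every head-to-head and is the Condorcet loser.

Pham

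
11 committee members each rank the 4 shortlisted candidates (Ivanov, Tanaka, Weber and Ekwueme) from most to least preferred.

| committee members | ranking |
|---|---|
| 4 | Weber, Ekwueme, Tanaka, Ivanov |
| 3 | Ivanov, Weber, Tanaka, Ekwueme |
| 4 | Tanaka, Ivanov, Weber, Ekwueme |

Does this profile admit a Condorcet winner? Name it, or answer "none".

Head-to-head results (11 committee members):
Ivanov–Tanaka: Tanaka 8–3.
Ivanov–Weber: Ivanov 7–4.
Ivanov–Ekwueme: Ivanov 7–4.
Tanaka vs Weber: Weber, 7–4.
Tanaka–Ekwueme: Tanaka 7–4.
Weber vs Ekwueme: Weber wins 11–0.
No candidate is unbeaten: Ivanov loses to Tanaka; Tanaka loses to Weber; Weber loses to Ivanov; Ekwueme loses to Ivanov. In particular Ivanov beats Weber beats Tanaka beats Ivanov is a majority cycle — no Condorcet winner exists.

none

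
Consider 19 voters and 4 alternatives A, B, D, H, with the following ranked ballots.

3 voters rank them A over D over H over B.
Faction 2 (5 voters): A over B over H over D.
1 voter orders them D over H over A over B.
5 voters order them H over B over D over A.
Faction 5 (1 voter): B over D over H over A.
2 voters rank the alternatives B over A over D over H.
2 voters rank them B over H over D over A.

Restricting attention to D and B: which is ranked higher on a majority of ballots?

Ballots ranking D above B: 3 + 1 = 4.
Ballots ranking B above D: 19 − 4 = 15.
B wins the head-to-head 15–4.

B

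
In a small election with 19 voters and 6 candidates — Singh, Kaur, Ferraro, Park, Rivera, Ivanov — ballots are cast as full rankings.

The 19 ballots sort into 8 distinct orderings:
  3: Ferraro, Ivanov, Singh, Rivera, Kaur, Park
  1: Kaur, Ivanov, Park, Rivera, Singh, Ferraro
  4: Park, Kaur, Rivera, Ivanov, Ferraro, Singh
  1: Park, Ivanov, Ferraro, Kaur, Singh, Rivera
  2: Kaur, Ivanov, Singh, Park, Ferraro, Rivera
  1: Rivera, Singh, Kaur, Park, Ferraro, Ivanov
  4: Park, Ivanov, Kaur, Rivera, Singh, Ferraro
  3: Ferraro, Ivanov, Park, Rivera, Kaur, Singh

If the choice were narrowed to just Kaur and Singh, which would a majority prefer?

Ballots ranking Kaur above Singh: 1 + 4 + 1 + 2 + 4 + 3 = 15.
Ballots ranking Singh above Kaur: 19 − 15 = 4.
Kaur wins the head-to-head 15–4.

Kaur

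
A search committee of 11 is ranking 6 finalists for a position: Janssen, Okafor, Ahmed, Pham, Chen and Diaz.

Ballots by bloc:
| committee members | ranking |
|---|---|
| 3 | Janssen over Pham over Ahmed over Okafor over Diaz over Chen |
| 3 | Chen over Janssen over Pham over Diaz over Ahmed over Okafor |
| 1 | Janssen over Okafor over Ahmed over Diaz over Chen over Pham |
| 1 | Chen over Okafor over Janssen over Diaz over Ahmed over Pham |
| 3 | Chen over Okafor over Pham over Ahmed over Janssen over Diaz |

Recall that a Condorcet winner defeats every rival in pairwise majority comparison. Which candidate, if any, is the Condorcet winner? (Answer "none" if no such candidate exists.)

Chen

Head-to-head results (11 committee members):
Janssen vs Okafor: Janssen preferred on 3+3+1 = 7 ballots; Janssen wins 7–4.
Janssen vs Ahmed: Janssen preferred on 3+3+1+1 = 8 ballots; Janssen wins 8–3.
Janssen vs Pham: 8 to 3, Janssen.
Janssen vs Chen: 4 to 7, Chen.
Janssen vs Diaz: Janssen is ranked higher on 3+3+1+1+3 = 11 ballots, Diaz on 0. Janssen wins 11–0.
Okafor vs Ahmed: 1+1+3 = 5 for Okafor, 6 for Ahmed — Ahmed by 6–5.
Okafor vs Pham: 5 to 6, Pham.
Okafor vs Chen: Okafor preferred on 3+1 = 4 ballots; Chen wins 7–4.
Okafor vs Diaz: Okafor preferred on 3+1+1+3 = 8 ballots; Okafor wins 8–3.
Ahmed vs Pham: 2 to 9, Pham.
Ahmed vs Chen: 4 to 7, Chen.
Ahmed vs Diaz: Ahmed is ranked higher on 3+1+3 = 7 ballots, Diaz on 4. Ahmed wins 7–4.
Pham vs Chen: 3 for Pham, 8 for Chen — Chen by 8–3.
Pham vs Diaz: 9 to 2, Pham.
Chen vs Diaz: 3+1+3 = 7 for Chen, 4 for Diaz — Chen by 7–4.
Chen defeats every rival head-to-head and is the Condorcet winner.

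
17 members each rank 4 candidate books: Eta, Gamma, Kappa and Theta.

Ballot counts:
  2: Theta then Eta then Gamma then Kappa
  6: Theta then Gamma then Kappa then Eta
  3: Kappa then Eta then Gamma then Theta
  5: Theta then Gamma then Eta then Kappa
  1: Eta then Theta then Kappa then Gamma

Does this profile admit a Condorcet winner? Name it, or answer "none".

Theta

Head-to-head results (17 members):
Eta–Gamma: Gamma 11–6.
Eta–Kappa: Kappa 9–8.
Eta vs Theta: Theta wins 13–4.
Gamma vs Kappa: Gamma, 13–4.
Gamma–Theta: Theta 14–3.
Kappa vs Theta: Theta, 14–3.
Theta defeats every rival head-to-head and is the Condorcet winner.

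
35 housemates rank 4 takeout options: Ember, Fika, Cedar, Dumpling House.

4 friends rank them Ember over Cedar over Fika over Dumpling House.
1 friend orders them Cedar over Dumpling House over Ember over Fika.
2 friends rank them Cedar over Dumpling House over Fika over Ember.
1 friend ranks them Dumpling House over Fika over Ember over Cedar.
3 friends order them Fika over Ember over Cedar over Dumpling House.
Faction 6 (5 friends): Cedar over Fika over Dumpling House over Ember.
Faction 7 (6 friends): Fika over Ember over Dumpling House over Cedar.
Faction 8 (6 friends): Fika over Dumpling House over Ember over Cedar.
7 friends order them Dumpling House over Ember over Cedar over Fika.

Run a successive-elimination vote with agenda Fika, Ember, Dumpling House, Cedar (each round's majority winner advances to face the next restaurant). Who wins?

Round 1: Fika vs Ember — 23–12, Fika advances.
Round 2: Fika vs Dumpling House — 24–11, Fika advances.
Round 3: Fika vs Cedar — 16–19, Cedar advances.
Cedar survives the agenda.

Cedar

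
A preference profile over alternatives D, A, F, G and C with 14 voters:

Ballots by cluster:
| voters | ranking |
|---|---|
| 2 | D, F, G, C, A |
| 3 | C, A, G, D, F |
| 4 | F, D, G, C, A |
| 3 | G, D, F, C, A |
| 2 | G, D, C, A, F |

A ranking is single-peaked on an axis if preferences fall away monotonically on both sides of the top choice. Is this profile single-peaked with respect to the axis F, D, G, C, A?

yes

Axis positions: F=1, D=2, G=3, C=4, A=5.
Cluster 1 (peak D at position 2): ranking walks positions 2-1-3-4-5, expanding outward from the peak — single-peaked.
Cluster 2 (peak C at position 4): ranking walks positions 4-5-3-2-1, expanding outward from the peak — single-peaked.
Cluster 3 (peak F at position 1): ranking walks positions 1-2-3-4-5, expanding outward from the peak — single-peaked.
Cluster 4 (peak G at position 3): ranking walks positions 3-2-1-4-5, expanding outward from the peak — single-peaked.
Cluster 5 (peak G at position 3): ranking walks positions 3-2-4-5-1, expanding outward from the peak — single-peaked.
Every ranking is single-peaked on this axis.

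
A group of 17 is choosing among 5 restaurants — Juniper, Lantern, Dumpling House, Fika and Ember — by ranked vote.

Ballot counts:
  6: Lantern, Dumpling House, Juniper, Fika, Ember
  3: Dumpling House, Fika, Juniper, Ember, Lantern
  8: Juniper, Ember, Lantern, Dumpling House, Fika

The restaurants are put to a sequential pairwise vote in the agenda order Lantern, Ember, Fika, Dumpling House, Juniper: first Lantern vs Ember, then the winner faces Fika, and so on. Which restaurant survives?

Dumpling House

Round 1: Lantern vs Ember — 6–11, Ember advances.
Round 2: Ember vs Fika — 8–9, Fika advances.
Round 3: Fika vs Dumpling House — 0–17, Dumpling House advances.
Round 4: Dumpling House vs Juniper — 9–8, Dumpling House advances.
The agenda winner is Dumpling House.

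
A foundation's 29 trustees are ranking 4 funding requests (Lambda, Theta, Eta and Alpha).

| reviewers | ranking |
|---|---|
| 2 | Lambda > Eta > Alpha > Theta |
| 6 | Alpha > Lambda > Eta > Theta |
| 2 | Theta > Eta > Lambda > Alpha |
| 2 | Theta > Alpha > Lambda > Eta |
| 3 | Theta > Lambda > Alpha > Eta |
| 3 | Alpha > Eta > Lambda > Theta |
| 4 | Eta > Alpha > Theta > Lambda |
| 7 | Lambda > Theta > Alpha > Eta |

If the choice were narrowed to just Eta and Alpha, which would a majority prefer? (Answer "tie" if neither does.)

Ballots ranking Eta above Alpha: 2 + 2 + 4 = 8.
Ballots ranking Alpha above Eta: 29 − 8 = 21.
Alpha wins the head-to-head 21–8.

Alpha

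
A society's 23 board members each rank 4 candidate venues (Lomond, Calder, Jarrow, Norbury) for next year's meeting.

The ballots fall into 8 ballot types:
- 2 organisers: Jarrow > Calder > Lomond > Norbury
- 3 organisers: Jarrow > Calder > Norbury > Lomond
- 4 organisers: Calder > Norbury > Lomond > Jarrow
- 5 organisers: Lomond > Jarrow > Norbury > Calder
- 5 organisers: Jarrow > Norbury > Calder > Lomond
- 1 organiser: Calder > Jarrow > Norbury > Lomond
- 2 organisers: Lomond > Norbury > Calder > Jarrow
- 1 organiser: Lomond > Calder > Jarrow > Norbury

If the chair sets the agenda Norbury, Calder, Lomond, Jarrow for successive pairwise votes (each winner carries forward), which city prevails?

Jarrow

Round 1: Norbury vs Calder — 12–11, Norbury advances.
Round 2: Norbury vs Lomond — 13–10, Norbury advances.
Round 3: Norbury vs Jarrow — 6–17, Jarrow advances.
Jarrow survives the agenda.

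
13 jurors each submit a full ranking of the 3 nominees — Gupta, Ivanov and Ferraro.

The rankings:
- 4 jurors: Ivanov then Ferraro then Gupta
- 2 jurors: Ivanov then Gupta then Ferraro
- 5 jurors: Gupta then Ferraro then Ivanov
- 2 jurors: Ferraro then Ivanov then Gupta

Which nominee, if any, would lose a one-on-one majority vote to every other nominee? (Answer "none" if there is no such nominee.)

none

Head-to-head results (13 jurors):
Gupta vs Ivanov: Ivanov, 8–5.
Gupta vs Ferraro: Gupta wins 7–6.
Ivanov–Ferraro: Ferraro 7–6.
Every nominee wins at least one matchup (Gupta beats Ferraro; Ivanov beats Gupta; Ferraro beats Ivanov), so there is no Condorcet loser.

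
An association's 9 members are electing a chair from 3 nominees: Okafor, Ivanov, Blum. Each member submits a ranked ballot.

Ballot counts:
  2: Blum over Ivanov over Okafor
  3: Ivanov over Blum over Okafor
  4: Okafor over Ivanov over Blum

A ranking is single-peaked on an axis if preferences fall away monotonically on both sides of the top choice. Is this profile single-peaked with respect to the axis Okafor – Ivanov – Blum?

Axis positions: Okafor=1, Ivanov=2, Blum=3.
Group 1 (peak Blum at position 3): ranking walks positions 3-2-1, expanding outward from the peak — single-peaked.
Group 2 (peak Ivanov at position 2): ranking walks positions 2-3-1, expanding outward from the peak — single-peaked.
Group 3 (peak Okafor at position 1): ranking walks positions 1-2-3, expanding outward from the peak — single-peaked.
Every ranking is single-peaked on this axis.

yes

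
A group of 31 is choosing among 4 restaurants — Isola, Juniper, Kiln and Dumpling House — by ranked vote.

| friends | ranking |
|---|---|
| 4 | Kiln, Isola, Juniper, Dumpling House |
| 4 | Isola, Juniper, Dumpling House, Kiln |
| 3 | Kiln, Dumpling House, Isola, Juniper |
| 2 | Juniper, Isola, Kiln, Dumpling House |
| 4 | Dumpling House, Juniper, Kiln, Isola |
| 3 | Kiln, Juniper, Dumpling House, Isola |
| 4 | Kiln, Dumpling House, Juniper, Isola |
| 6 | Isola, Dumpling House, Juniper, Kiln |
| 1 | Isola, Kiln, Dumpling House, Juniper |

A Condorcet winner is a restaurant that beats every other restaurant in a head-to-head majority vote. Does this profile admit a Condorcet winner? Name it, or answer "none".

none

Head-to-head results (31 friends):
Isola vs Juniper: Isola, 18–13.
Isola–Kiln: Kiln 18–13.
Isola vs Dumpling House: Isola, 17–14.
Juniper–Kiln: Juniper 16–15.
Juniper vs Dumpling House: Dumpling House wins 18–13.
Kiln vs Dumpling House: Kiln wins 17–14.
Each restaurant drops at least one matchup (Isola loses to Kiln; Juniper loses to Isola; Kiln loses to Juniper; Dumpling House loses to Isola); the cycle Isola beats Juniper beats Kiln beats Isola rules out a Condorcet winner.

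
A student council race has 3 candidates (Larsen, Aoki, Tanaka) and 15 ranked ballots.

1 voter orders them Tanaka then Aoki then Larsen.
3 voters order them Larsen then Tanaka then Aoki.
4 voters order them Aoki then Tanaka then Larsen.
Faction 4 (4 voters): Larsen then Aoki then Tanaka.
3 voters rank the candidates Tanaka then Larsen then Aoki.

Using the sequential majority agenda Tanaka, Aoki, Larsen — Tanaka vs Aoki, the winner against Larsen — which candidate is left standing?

Round 1: Tanaka vs Aoki — 7–8, Aoki advances.
Round 2: Aoki vs Larsen — 5–10, Larsen advances.
Larsen survives the agenda.

Larsen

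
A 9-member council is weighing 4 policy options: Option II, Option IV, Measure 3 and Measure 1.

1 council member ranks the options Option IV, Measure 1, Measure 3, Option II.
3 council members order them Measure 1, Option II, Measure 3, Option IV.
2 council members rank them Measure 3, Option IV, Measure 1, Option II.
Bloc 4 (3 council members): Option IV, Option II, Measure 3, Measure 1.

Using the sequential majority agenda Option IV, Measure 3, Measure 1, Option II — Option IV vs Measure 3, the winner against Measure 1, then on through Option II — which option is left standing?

Option II

Round 1: Option IV vs Measure 3 — 4–5, Measure 3 advances.
Round 2: Measure 3 vs Measure 1 — 5–4, Measure 3 advances.
Round 3: Measure 3 vs Option II — 3–6, Option II advances.
The agenda winner is Option II.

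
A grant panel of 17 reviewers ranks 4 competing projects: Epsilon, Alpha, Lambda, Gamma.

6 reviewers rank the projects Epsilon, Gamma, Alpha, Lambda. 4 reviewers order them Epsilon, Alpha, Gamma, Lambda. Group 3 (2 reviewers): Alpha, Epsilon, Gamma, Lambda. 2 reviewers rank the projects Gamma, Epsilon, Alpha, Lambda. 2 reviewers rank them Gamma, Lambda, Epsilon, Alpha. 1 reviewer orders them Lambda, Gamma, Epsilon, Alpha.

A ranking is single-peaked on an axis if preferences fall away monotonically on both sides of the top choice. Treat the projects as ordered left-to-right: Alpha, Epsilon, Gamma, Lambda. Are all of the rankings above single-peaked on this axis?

Axis positions: Alpha=1, Epsilon=2, Gamma=3, Lambda=4.
Group 1 (peak Epsilon at position 2): ranking walks positions 2-3-1-4, expanding outward from the peak — single-peaked.
Group 2 (peak Epsilon at position 2): ranking walks positions 2-1-3-4, expanding outward from the peak — single-peaked.
Group 3 (peak Alpha at position 1): ranking walks positions 1-2-3-4, expanding outward from the peak — single-peaked.
Group 4 (peak Gamma at position 3): ranking walks positions 3-2-1-4, expanding outward from the peak — single-peaked.
Group 5 (peak Gamma at position 3): ranking walks positions 3-4-2-1, expanding outward from the peak — single-peaked.
Group 6 (peak Lambda at position 4): ranking walks positions 4-3-2-1, expanding outward from the peak — single-peaked.
Every ranking is single-peaked on this axis.

yes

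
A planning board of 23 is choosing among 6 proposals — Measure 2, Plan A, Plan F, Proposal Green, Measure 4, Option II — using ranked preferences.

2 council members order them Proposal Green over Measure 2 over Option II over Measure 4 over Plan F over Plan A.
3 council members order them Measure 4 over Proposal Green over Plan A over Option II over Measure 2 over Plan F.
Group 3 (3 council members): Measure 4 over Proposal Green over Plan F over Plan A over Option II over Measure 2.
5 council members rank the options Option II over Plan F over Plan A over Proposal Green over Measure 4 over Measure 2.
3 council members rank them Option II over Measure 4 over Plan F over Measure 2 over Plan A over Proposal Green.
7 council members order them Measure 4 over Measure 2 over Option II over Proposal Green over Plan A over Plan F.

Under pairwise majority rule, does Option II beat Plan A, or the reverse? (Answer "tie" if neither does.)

Option II

Ballots ranking Option II above Plan A: 2 + 5 + 3 + 7 = 17.
Ballots ranking Plan A above Option II: 23 − 17 = 6.
Option II wins the head-to-head 17–6.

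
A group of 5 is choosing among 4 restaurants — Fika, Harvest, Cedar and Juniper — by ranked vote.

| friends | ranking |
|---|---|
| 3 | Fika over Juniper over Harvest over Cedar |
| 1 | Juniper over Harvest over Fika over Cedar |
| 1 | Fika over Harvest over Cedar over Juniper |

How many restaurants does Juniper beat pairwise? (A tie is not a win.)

Juniper against each rival (5 friends):
Juniper vs Fika: Fika, 4–1.
Juniper vs Harvest: 4 to 1, Juniper.
Juniper vs Cedar: Juniper wins 4–1.
Juniper beats Harvest, Cedar; loses to Fika — 2 pairwise wins.

2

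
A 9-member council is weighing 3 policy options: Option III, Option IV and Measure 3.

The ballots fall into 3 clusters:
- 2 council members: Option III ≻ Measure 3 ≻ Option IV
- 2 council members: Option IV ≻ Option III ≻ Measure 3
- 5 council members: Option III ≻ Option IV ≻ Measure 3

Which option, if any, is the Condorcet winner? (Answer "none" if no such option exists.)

Head-to-head results (9 council members):
Option III vs Option IV: Option III preferred on 2+5 = 7 ballots; Option III wins 7–2.
Option III vs Measure 3: Option III is ranked higher on 2+2+5 = 9 ballots, Measure 3 on 0. Option III wins 9–0.
Option IV vs Measure 3: 2+5 = 7 for Option IV, 2 for Measure 3 — Option IV by 7–2.
Option III defeats every rival head-to-head and is the Condorcet winner.

Option III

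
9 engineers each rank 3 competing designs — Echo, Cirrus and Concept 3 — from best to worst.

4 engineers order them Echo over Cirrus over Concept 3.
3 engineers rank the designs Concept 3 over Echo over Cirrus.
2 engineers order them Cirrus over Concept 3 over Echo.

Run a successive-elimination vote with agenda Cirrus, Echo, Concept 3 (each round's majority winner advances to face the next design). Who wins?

Concept 3

Round 1: Cirrus vs Echo — 2–7, Echo advances.
Round 2: Echo vs Concept 3 — 4–5, Concept 3 advances.
Concept 3 survives the agenda.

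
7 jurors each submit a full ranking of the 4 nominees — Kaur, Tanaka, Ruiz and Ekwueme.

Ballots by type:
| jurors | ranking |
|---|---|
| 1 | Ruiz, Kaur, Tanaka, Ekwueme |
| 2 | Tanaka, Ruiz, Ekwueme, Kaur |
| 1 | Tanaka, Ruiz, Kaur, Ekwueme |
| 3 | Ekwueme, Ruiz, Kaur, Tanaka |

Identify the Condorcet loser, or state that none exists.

none

Head-to-head results (7 jurors):
Kaur vs Tanaka: 4 to 3, Kaur.
Kaur vs Ruiz: Ruiz, 7–0.
Kaur vs Ekwueme: Kaur is ranked higher on 1+1 = 2 ballots, Ekwueme on 5. Ekwueme wins 5–2.
Tanaka–Ruiz: Ruiz 4–3.
Tanaka vs Ekwueme: 1+2+1 = 4 for Tanaka, 3 for Ekwueme — Tanaka by 4–3.
Ruiz vs Ekwueme: Ruiz wins 4–3.
Every nominee wins at least one matchup (Kaur beats Tanaka; Tanaka beats Ekwueme; Ruiz beats Kaur; Ekwueme beats Kaur), so there is no Condorcet loser.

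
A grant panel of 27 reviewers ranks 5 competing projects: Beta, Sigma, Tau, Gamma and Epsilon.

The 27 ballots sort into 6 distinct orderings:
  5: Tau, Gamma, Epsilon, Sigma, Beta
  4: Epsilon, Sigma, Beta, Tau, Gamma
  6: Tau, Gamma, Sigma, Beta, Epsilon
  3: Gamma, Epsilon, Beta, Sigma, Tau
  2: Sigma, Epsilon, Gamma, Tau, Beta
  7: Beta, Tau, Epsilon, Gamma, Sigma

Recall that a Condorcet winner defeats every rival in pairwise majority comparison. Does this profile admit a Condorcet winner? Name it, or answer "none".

none

Head-to-head results (27 reviewers):
Beta vs Sigma: 3+7 = 10 for Beta, 17 for Sigma — Sigma by 17–10.
Beta vs Tau: Beta preferred on 4+3+7 = 14 ballots; Beta wins 14–13.
Beta vs Gamma: Beta is ranked higher on 4+7 = 11 ballots, Gamma on 16. Gamma wins 16–11.
Beta vs Epsilon: 6+7 = 13 for Beta, 14 for Epsilon — Epsilon by 14–13.
Sigma vs Tau: 9 to 18, Tau.
Sigma vs Gamma: Sigma is ranked higher on 4+2 = 6 ballots, Gamma on 21. Gamma wins 21–6.
Sigma vs Epsilon: Sigma preferred on 6+2 = 8 ballots; Epsilon wins 19–8.
Tau vs Gamma: 22 to 5, Tau.
Tau vs Epsilon: Tau preferred on 5+6+7 = 18 ballots; Tau wins 18–9.
Gamma vs Epsilon: 5+6+3 = 14 for Gamma, 13 for Epsilon — Gamma by 14–13.
Each project drops at least one matchup (Beta loses to Sigma; Sigma loses to Tau; Tau loses to Beta; Gamma loses to Tau; Epsilon loses to Tau); the cycle Beta beats Tau beats Sigma beats Beta rules out a Condorcet winner.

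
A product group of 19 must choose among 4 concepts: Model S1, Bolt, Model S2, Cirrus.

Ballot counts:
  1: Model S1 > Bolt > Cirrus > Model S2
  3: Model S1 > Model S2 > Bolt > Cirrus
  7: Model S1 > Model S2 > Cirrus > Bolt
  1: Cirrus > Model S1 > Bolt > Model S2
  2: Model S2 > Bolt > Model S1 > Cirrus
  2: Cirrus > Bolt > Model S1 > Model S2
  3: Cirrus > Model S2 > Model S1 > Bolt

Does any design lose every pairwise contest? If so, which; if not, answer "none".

Pairwise majorities:
Model S1 vs Bolt: Model S1, 15–4.
Model S1–Model S2: Model S1 14–5.
Model S1 vs Cirrus: Model S1 preferred on 1+3+7+2 = 13 ballots; Model S1 wins 13–6.
Bolt vs Model S2: 4 to 15, Model S2.
Bolt vs Cirrus: Cirrus, 13–6.
Model S2 vs Cirrus: Model S2 wins 12–7.
Bolt is beaten in every head-to-head and is the Condorcet loser.

Bolt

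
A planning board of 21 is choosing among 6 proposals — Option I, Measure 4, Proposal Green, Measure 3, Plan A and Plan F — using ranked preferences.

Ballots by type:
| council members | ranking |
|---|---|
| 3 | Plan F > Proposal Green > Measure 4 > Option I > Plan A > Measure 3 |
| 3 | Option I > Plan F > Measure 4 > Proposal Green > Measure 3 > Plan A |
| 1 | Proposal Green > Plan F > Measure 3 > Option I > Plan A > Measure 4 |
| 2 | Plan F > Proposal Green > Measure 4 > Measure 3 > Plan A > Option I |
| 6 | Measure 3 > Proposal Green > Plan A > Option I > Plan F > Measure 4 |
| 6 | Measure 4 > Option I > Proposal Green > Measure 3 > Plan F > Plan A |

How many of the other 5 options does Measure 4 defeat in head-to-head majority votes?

3

Measure 4 against each rival (21 council members):
Measure 4 vs Option I: Measure 4, 11–10.
Measure 4 vs Proposal Green: 9 to 12, Proposal Green.
Measure 4 vs Measure 3: Measure 4 wins 14–7.
Measure 4–Plan A: Measure 4 14–7.
Measure 4 vs Plan F: Plan F wins 15–6.
Measure 4 beats Option I, Measure 3, Plan A; loses to Proposal Green, Plan F — 3 pairwise wins.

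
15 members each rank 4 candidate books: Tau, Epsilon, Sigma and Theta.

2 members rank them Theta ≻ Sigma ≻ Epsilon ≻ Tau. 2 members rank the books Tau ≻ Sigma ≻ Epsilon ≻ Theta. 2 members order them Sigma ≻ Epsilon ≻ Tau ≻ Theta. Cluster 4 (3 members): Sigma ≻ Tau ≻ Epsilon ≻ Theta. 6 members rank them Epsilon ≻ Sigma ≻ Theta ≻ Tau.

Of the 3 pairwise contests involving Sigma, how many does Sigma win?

Sigma against each rival (15 members):
Sigma vs Tau: Sigma, 13–2.
Sigma–Epsilon: Sigma 9–6.
Sigma vs Theta: Sigma wins 13–2.
Sigma beats Tau, Epsilon, Theta — 3 pairwise wins.

3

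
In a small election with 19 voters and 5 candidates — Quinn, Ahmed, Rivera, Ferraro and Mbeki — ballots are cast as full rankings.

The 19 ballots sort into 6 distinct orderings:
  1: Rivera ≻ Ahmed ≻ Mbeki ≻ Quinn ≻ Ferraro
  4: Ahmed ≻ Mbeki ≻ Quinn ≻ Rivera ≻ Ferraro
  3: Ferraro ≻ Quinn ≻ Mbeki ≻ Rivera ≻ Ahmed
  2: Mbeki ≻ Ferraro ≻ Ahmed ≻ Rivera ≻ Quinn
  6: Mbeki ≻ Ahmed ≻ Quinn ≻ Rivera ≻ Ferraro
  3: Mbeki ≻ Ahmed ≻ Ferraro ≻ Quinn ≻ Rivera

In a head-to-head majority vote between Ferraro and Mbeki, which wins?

Mbeki

Ballots ranking Ferraro above Mbeki: 3.
Ballots ranking Mbeki above Ferraro: 19 − 3 = 16.
Mbeki wins the head-to-head 16–3.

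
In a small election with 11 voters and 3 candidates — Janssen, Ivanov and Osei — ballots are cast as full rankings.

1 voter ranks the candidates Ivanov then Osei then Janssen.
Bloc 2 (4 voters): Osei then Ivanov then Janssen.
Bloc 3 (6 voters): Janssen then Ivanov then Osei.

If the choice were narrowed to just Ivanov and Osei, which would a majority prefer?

Ballots ranking Ivanov above Osei: 1 + 6 = 7.
Ballots ranking Osei above Ivanov: 11 − 7 = 4.
Ivanov wins the head-to-head 7–4.

Ivanov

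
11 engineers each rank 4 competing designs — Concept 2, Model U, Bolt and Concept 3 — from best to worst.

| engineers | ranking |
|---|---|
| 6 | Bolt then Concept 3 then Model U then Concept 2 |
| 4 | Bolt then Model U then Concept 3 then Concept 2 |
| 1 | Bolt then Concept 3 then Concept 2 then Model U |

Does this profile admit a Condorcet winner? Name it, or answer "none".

Head-to-head results (11 engineers):
Concept 2 vs Model U: 1 for Concept 2, 10 for Model U — Model U by 10–1.
Concept 2 vs Bolt: 0 for Concept 2, 11 for Bolt — Bolt by 11–0.
Concept 2 vs Concept 3: 0 to 11, Concept 3.
Model U vs Bolt: 0 for Model U, 11 for Bolt — Bolt by 11–0.
Model U vs Concept 3: 4 to 7, Concept 3.
Bolt vs Concept 3: Bolt is ranked higher on 6+4+1 = 11 ballots, Concept 3 on 0. Bolt wins 11–0.
Bolt defeats every rival head-to-head and is the Condorcet winner.

Bolt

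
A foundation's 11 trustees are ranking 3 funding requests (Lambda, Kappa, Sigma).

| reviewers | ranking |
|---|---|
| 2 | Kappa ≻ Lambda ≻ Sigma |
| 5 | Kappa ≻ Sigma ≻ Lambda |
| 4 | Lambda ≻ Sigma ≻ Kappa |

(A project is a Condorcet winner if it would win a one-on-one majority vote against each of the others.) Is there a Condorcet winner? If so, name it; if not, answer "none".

Check each pair by majority over 11 ballots:
Lambda–Kappa: Kappa 7–4.
Lambda vs Sigma: Lambda preferred on 2+4 = 6 ballots; Lambda wins 6–5.
Kappa–Sigma: Kappa 7–4.
Kappa beats each of Lambda, Sigma — Kappa is the Condorcet winner.

Kappa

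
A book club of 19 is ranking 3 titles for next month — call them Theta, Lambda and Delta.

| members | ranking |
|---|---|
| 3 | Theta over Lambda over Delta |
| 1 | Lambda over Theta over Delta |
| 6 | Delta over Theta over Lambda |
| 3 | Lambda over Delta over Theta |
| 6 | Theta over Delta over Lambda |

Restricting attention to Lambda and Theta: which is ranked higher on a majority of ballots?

Ballots ranking Lambda above Theta: 1 + 3 = 4.
Ballots ranking Theta above Lambda: 19 − 4 = 15.
Theta wins the head-to-head 15–4.

Theta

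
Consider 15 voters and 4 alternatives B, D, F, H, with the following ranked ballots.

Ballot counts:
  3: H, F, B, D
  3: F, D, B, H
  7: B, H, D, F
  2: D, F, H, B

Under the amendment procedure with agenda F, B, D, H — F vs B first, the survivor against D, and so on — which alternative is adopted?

H

Round 1: F vs B — 8–7, F advances.
Round 2: F vs D — 6–9, D advances.
Round 3: D vs H — 5–10, H advances.
The agenda winner is H.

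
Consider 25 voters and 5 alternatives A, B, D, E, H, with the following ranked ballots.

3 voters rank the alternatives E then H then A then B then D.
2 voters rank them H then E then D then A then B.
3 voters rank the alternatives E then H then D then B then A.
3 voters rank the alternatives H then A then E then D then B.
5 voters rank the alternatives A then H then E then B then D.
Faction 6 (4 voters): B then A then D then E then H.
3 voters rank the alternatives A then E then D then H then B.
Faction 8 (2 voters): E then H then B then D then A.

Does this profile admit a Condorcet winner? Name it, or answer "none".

none

Pairwise majorities:
A vs B: 16 to 9, A.
A vs D: A preferred on 3+3+5+4+3 = 18 ballots; A wins 18–7.
A vs E: A is ranked higher on 3+5+4+3 = 15 ballots, E on 10. A wins 15–10.
A vs H: A preferred on 5+4+3 = 12 ballots; H wins 13–12.
B vs D: 3+5+4+2 = 14 for B, 11 for D — B by 14–11.
B vs E: 4 to 21, E.
B vs H: B is ranked higher on 4 ballots, H on 21. H wins 21–4.
D vs E: D preferred on 4 ballots; E wins 21–4.
D vs H: D is ranked higher on 4+3 = 7 ballots, H on 18. H wins 18–7.
E vs H: E preferred on 3+3+4+3+2 = 15 ballots; E wins 15–10.
No alternative is unbeaten: A loses to H; B loses to A; D loses to A; E loses to A; H loses to E. In particular A → E → H → A is a majority cycle — no Condorcet winner exists.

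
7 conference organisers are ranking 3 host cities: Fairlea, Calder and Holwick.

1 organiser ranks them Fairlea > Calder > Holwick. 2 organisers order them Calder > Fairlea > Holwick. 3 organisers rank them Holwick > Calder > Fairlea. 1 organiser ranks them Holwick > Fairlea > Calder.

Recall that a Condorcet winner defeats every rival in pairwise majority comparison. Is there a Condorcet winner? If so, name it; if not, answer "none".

Check each pair by majority over 7 ballots:
Fairlea vs Calder: Fairlea preferred on 1+1 = 2 ballots; Calder wins 5–2.
Fairlea vs Holwick: 3 to 4, Holwick.
Calder vs Holwick: Calder is ranked higher on 1+2 = 3 ballots, Holwick on 4. Holwick wins 4–3.
Holwick beats each of Fairlea, Calder — Holwick is the Condorcet winner.

Holwick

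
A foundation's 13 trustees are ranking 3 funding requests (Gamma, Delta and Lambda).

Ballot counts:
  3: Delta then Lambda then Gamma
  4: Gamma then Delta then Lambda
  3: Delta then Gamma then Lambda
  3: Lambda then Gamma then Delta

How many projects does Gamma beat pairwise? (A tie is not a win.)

2

Gamma against each rival (13 reviewers):
Gamma vs Delta: 4+3 = 7 for Gamma, 6 for Delta — Gamma by 7–6.
Gamma vs Lambda: Gamma wins 7–6.
Gamma beats Delta, Lambda — 2 pairwise wins.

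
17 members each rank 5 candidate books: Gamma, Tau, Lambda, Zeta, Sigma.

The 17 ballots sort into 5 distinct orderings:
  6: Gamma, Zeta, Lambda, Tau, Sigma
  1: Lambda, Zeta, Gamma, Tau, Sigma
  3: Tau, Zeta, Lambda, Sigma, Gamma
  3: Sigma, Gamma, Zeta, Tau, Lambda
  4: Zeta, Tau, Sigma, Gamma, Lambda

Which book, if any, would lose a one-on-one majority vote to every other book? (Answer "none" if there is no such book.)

none

Head-to-head results (17 members):
Gamma–Tau: Gamma 10–7.
Gamma vs Lambda: Gamma is ranked higher on 6+3+4 = 13 ballots, Lambda on 4. Gamma wins 13–4.
Gamma vs Zeta: Gamma wins 9–8.
Gamma vs Sigma: Sigma wins 10–7.
Tau vs Lambda: Tau, 10–7.
Tau vs Zeta: 3 to 14, Zeta.
Tau–Sigma: Tau 14–3.
Lambda vs Zeta: Zeta wins 16–1.
Lambda vs Sigma: Lambda preferred on 6+1+3 = 10 ballots; Lambda wins 10–7.
Zeta vs Sigma: Zeta is ranked higher on 6+1+3+4 = 14 ballots, Sigma on 3. Zeta wins 14–3.
Every book wins at least one matchup (Gamma beats Tau; Tau beats Lambda; Lambda beats Sigma; Zeta beats Tau; Sigma beats Gamma), so there is no Condorcet loser.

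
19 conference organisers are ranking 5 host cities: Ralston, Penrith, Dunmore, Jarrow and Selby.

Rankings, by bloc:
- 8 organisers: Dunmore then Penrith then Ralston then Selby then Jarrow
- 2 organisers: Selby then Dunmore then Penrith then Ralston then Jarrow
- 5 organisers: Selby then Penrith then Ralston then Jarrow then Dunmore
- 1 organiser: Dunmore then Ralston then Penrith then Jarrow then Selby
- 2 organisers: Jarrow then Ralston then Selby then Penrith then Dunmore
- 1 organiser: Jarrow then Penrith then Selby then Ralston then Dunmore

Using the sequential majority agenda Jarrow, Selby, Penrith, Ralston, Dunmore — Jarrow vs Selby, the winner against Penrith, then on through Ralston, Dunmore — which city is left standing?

Dunmore

Round 1: Jarrow vs Selby — 4–15, Selby advances.
Round 2: Selby vs Penrith — 9–10, Penrith advances.
Round 3: Penrith vs Ralston — 16–3, Penrith advances.
Round 4: Penrith vs Dunmore — 8–11, Dunmore advances.
Dunmore survives the agenda.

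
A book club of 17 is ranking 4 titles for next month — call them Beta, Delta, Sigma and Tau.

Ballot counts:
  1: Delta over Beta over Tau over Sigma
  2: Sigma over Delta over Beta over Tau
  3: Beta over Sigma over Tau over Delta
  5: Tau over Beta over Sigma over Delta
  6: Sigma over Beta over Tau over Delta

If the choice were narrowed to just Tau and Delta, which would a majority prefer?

Ballots ranking Tau above Delta: 3 + 5 + 6 = 14.
Ballots ranking Delta above Tau: 17 − 14 = 3.
Tau wins the head-to-head 14–3.

Tau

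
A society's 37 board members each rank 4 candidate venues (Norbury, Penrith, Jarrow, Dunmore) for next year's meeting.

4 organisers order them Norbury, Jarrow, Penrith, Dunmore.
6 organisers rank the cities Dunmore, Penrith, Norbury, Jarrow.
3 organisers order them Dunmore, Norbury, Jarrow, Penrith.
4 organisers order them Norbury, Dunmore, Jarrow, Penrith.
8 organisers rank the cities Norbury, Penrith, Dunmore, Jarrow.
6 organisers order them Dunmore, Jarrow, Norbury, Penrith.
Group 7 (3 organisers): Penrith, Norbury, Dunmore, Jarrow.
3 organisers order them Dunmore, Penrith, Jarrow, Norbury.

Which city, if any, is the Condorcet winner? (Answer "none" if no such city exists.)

Head-to-head results (37 organisers):
Norbury–Penrith: Norbury 25–12.
Norbury vs Jarrow: Norbury wins 28–9.
Norbury vs Dunmore: Norbury, 19–18.
Penrith–Jarrow: Penrith 20–17.
Penrith vs Dunmore: Dunmore, 22–15.
Jarrow vs Dunmore: Dunmore, 33–4.
Norbury defeats every rival head-to-head and is the Condorcet winner.

Norbury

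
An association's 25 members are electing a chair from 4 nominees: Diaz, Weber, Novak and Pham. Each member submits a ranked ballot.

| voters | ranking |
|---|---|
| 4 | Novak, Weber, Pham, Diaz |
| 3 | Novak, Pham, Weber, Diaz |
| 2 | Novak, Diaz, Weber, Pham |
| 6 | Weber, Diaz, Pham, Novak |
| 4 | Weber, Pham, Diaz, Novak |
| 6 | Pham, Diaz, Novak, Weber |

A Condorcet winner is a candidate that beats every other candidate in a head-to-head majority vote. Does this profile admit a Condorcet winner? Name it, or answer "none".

Pairwise majorities:
Diaz vs Weber: Weber wins 17–8.
Diaz–Novak: Diaz 16–9.
Diaz vs Pham: Pham, 17–8.
Weber–Novak: Novak 15–10.
Weber vs Pham: Weber, 16–9.
Novak vs Pham: Pham wins 16–9.
Each candidate drops at least one matchup (Diaz loses to Weber; Weber loses to Novak; Novak loses to Diaz; Pham loses to Weber); the cycle Diaz > Novak > Weber > Diaz rules out a Condorcet winner.

none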